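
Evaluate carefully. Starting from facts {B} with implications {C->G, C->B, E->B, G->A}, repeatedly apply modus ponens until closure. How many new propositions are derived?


Initial facts: {B}
Apply modus ponens to closure:
  (no implication fires)
Final known: {B}
New propositions: {(none)}
Count = 0

0


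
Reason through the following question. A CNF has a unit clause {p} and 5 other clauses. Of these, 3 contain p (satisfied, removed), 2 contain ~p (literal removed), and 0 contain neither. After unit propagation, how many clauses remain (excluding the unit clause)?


Satisfied (removed): 3
Shortened (remain): 2
Unchanged (remain): 0
Remaining = 2 + 0 = 2

2


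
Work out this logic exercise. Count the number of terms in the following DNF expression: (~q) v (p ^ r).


A DNF formula is a disjunction of terms (conjunctions).
Terms are separated by v.
Counting the disjuncts: 2 terms.

2


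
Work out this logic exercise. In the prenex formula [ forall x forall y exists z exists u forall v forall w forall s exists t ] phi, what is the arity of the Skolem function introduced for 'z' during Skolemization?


Quantifier prefix: forall x forall y exists z exists u forall v forall w forall s exists t
'z' is existentially quantified at position 3.
Universal variables preceding it: x, y
Skolem function arity = 2

2


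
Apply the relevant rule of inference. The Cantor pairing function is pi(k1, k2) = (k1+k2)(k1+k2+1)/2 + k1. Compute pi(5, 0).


k1 + k2 = 5
(k1+k2)(k1+k2+1)/2 = 5 * 6 / 2 = 15
pi = 15 + 5 = 20

20


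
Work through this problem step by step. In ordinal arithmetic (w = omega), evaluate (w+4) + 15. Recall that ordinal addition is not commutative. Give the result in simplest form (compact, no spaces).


Compute (w+4) + 15.
Ordinal + is associative but NOT commutative; for finite n>0, n + w = w but w + n stays w+n.
By associativity: (w+4) + 15 = w + (4+15) = w+19.
Result = w+19

w+19


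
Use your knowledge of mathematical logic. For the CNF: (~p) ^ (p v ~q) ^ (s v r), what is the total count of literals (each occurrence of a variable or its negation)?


Counting literals in each clause:
Clause 1: 1 literal(s)
Clause 2: 2 literal(s)
Clause 3: 2 literal(s)
Total = 5

5


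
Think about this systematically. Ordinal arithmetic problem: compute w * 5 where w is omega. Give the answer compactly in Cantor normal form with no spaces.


Compute w * 5.
Ordinal * is associative and left-distributive over +, but NOT commutative; for finite n>1, n*w = w but w*n stays w*n.
w * 5 means 5 copies of w concatenated: w*5.
Result = w*5

w*5


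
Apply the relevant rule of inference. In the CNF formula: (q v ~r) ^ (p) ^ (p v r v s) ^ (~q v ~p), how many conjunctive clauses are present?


A CNF formula is a conjunction of clauses.
Clauses are separated by ^.
Counting the conjuncts: 4 clauses.

4


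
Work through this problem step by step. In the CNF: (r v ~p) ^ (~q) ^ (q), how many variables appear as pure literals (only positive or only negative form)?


Check each variable for pure literal status:
p: pure negative
q: mixed (not pure)
r: pure positive
Pure literal count = 2

2


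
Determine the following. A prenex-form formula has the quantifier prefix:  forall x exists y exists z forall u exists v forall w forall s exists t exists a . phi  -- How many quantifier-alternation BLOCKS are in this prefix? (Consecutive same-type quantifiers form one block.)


Quantifier-type sequence: A E E A E A A E E  (A=forall, E=exists)
Group into maximal same-type runs:
  Ax1 | Ex2 | Ax1 | Ex1 | Ax2 | Ex2
Number of blocks = 6

6


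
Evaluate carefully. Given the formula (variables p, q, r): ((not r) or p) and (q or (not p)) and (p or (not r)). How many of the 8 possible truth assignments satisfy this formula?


Evaluate all 8 assignments for p, q, r:
p=0, q=0, r=0: 1
p=0, q=0, r=1: 0
p=0, q=1, r=0: 1
p=0, q=1, r=1: 0
p=1, q=0, r=0: 0
p=1, q=0, r=1: 0
p=1, q=1, r=0: 1
p=1, q=1, r=1: 1
Satisfying count = 4

4


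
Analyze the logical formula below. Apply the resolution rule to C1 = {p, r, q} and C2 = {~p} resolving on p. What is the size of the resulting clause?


Remove p from C1 and ~p from C2.
C1 remainder: {r, q}
C2 remainder: {}
Union (resolvent): {q, r}
Resolvent has 2 literal(s).

2


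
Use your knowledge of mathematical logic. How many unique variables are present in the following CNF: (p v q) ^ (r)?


Identify each variable that appears in the formula.
Variables found: p, q, r
Count = 3

3


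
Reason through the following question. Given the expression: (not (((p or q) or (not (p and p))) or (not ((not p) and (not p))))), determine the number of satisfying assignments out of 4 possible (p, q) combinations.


Check all 4 assignments:
p=0, q=0: 0
p=0, q=1: 0
p=1, q=0: 0
p=1, q=1: 0
Count of True = 0

0


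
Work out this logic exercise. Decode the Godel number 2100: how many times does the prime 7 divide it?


Factorize 2100 by dividing by 7 repeatedly.
Division steps: 7 divides 2100 exactly 1 time(s).
Exponent of 7 = 1

1


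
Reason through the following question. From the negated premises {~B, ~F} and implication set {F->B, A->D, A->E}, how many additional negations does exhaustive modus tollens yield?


Initial negated facts: {~B, ~F}
Apply modus tollens to closure:
  (no implication fires)
Final negated: {~B, ~F}
New negations: {(none)}
Count = 0

0


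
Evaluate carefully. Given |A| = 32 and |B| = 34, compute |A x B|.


The Cartesian product A x B contains all ordered pairs (a, b).
|A x B| = |A| * |B| = 32 * 34 = 1088

1088


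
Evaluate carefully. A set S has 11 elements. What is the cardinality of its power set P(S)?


The power set of a set with n elements has 2^n elements.
|P(S)| = 2^11 = 2048

2048


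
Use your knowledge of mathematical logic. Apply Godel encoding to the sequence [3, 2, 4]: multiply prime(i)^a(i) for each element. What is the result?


Encode each element as an exponent of the corresponding prime:
  2^3 = 8
  3^2 = 9
  5^4 = 625
Product = 8 * 9 * 625 = 45000

45000


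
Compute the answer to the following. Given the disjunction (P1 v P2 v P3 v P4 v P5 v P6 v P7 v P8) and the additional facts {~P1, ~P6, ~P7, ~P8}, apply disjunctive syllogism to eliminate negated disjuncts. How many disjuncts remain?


Original disjuncts (8): P1, P2, P3, P4, P5, P6, P7, P8
Negated (eliminate): ~P1, ~P6, ~P7, ~P8
Remaining disjuncts: P2, P3, P4, P5
Count = 8 - 4 = 4

4


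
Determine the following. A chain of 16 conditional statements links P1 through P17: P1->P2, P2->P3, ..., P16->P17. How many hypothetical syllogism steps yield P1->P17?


With 16 implications in a chain connecting 17 propositions:
P1->P2, P2->P3, ..., P16->P17
Steps needed = (number of implications) - 1 = 16 - 1 = 15

15


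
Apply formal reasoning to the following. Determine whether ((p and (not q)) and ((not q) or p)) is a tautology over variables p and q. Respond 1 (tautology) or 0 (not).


Check all 4 assignments:
p=0, q=0: 0
p=0, q=1: 0
p=1, q=0: 1
p=1, q=1: 0
Satisfying count = 1/4.
Tautology iff count = 4: no.

0


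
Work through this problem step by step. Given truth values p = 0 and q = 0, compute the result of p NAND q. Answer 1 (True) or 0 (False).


p = 0, q = 0
Operation: p NAND q
Evaluate: 0 NAND 0 = 1

1


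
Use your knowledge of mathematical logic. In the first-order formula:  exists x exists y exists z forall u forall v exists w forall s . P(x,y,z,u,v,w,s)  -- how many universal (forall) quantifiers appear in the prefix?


Quantifier prefix: exists x exists y exists z forall u forall v exists w forall s
Mark each quantifier type:
  E E E U U E U
Universal count = 3, Existential count = 4
Asked for universal (forall) quantifiers: 3

3


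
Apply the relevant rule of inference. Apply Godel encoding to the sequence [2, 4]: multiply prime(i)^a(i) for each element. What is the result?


Encode each element as an exponent of the corresponding prime:
  2^2 = 4
  3^4 = 81
Product = 4 * 81 = 324

324


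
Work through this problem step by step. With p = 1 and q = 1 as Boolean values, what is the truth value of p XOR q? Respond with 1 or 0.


p = 1, q = 1
Operation: p XOR q
Evaluate: 1 XOR 1 = 0

0


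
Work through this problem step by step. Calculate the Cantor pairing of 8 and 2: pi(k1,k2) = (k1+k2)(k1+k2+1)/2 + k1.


k1 + k2 = 10
(k1+k2)(k1+k2+1)/2 = 10 * 11 / 2 = 55
pi = 55 + 8 = 63

63


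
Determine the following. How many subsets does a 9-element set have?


The power set of a set with n elements has 2^n elements.
|P(S)| = 2^9 = 512

512


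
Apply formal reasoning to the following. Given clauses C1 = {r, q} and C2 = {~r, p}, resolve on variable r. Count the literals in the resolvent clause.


Remove r from C1 and ~r from C2.
C1 remainder: {q}
C2 remainder: {p}
Union (resolvent): {p, q}
Resolvent has 2 literal(s).

2


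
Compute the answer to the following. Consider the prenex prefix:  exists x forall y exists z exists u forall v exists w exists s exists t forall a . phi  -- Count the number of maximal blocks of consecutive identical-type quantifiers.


Quantifier-type sequence: E A E E A E E E A  (A=forall, E=exists)
Group into maximal same-type runs:
  Ex1 | Ax1 | Ex2 | Ax1 | Ex3 | Ax1
Number of blocks = 6

6


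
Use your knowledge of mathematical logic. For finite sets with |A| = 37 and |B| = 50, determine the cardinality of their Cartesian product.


The Cartesian product A x B contains all ordered pairs (a, b).
|A x B| = |A| * |B| = 37 * 50 = 1850

1850


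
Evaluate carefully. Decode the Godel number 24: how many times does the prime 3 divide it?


Factorize 24 by dividing by 3 repeatedly.
Division steps: 3 divides 24 exactly 1 time(s).
Exponent of 3 = 1

1


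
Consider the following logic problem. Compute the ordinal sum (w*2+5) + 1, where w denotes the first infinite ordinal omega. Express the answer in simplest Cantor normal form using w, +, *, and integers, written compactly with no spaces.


Compute (w*2+5) + 1.
Ordinal + is associative but NOT commutative; for finite n>0, n + w = w but w + n stays w+n.
By associativity: (w*2+5) + 1 = w*2 + (5+1) = w*2+6.
Result = w*2+6

w*2+6


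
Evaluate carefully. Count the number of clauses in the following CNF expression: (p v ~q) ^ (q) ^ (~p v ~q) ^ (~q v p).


A CNF formula is a conjunction of clauses.
Clauses are separated by ^.
Counting the conjuncts: 4 clauses.

4


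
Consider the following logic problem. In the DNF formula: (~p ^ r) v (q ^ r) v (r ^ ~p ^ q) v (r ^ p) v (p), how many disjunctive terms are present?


A DNF formula is a disjunction of terms (conjunctions).
Terms are separated by v.
Counting the disjuncts: 5 terms.

5


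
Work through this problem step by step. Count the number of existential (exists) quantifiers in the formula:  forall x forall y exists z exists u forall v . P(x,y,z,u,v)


Quantifier prefix: forall x forall y exists z exists u forall v
Mark each quantifier type:
  U U E E U
Universal count = 3, Existential count = 2
Asked for existential (exists) quantifiers: 2

2


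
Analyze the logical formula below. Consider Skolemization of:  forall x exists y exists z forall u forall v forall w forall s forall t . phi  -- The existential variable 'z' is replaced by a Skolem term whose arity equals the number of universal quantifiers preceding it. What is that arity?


Quantifier prefix: forall x exists y exists z forall u forall v forall w forall s forall t
'z' is existentially quantified at position 3.
Universal variables preceding it: x
Skolem function arity = 1

1


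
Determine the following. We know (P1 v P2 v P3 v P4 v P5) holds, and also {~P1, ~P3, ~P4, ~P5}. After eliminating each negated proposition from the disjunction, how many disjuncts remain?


Original disjuncts (5): P1, P2, P3, P4, P5
Negated (eliminate): ~P1, ~P3, ~P4, ~P5
Remaining disjuncts: P2
Count = 5 - 4 = 1

1


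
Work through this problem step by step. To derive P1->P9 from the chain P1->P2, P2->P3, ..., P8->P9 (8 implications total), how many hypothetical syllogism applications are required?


With 8 implications in a chain connecting 9 propositions:
P1->P2, P2->P3, ..., P8->P9
Steps needed = (number of implications) - 1 = 8 - 1 = 7

7


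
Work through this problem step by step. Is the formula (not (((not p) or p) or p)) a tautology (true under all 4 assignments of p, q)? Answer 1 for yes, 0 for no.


Check all 4 assignments:
p=0, q=0: 0
p=0, q=1: 0
p=1, q=0: 0
p=1, q=1: 0
Satisfying count = 0/4.
Tautology iff count = 4: no.

0


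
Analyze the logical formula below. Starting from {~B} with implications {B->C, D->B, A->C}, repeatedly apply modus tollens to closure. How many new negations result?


Initial negated facts: {~B}
Apply modus tollens to closure:
  ~B and D->B  =>  ~D
Final negated: {~B, ~D}
New negations: {~D}
Count = 1

1


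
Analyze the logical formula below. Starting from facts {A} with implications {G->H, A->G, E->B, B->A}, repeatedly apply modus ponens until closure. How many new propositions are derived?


Initial facts: {A}
Apply modus ponens to closure:
  A and A->G  =>  G
  G and G->H  =>  H
Final known: {A, G, H}
New propositions: {G, H}
Count = 2

2


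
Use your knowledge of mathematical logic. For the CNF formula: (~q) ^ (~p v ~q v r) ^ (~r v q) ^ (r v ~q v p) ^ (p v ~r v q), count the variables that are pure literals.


Check each variable for pure literal status:
p: mixed (not pure)
q: mixed (not pure)
r: mixed (not pure)
Pure literal count = 0

0


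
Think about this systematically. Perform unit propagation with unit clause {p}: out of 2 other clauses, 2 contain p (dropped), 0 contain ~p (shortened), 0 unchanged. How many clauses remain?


Satisfied (removed): 2
Shortened (remain): 0
Unchanged (remain): 0
Remaining = 0 + 0 = 0

0


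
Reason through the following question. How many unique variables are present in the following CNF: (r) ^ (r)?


Identify each variable that appears in the formula.
Variables found: r
Count = 1

1


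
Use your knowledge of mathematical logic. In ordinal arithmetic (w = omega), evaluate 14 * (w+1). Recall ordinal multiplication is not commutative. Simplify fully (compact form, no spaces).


Compute 14 * (w+1).
Ordinal * is associative and left-distributive over +, but NOT commutative; for finite n>1, n*w = w but w*n stays w*n.
By left-distributivity: 14 * (w+1) = 14*w + 14*1 = w + 14 = w+14.
Result = w+14

w+14


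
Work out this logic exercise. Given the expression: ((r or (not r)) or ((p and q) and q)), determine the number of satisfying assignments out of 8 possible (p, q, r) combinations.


Check all 8 assignments:
p=0, q=0, r=0: 1
p=0, q=0, r=1: 1
p=0, q=1, r=0: 1
p=0, q=1, r=1: 1
p=1, q=0, r=0: 1
p=1, q=0, r=1: 1
p=1, q=1, r=0: 1
p=1, q=1, r=1: 1
Count of True = 8

8


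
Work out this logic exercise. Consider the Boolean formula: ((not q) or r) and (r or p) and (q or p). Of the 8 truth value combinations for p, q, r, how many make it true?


Evaluate all 8 assignments for p, q, r:
p=0, q=0, r=0: 0
p=0, q=0, r=1: 0
p=0, q=1, r=0: 0
p=0, q=1, r=1: 1
p=1, q=0, r=0: 1
p=1, q=0, r=1: 1
p=1, q=1, r=0: 0
p=1, q=1, r=1: 1
Satisfying count = 4

4


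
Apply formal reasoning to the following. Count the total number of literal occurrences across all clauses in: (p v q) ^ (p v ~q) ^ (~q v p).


Counting literals in each clause:
Clause 1: 2 literal(s)
Clause 2: 2 literal(s)
Clause 3: 2 literal(s)
Total = 6

6


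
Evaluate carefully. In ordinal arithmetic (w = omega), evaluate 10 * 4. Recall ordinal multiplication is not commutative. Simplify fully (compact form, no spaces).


Compute 10 * 4.
Ordinal * is associative and left-distributive over +, but NOT commutative; for finite n>1, n*w = w but w*n stays w*n.
Both finite; ordinal * agrees with natural *: 10 * 4 = 40.
Result = 40

40


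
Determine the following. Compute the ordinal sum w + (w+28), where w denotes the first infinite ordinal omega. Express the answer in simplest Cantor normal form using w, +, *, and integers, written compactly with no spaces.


Compute w + (w+28).
Ordinal + is associative but NOT commutative; for finite n>0, n + w = w but w + n stays w+n.
w + (w+28) = (w+w) + 28 = w*2+28.
Result = w*2+28

w*2+28


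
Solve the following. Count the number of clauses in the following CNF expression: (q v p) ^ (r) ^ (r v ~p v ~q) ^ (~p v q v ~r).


A CNF formula is a conjunction of clauses.
Clauses are separated by ^.
Counting the conjuncts: 4 clauses.

4


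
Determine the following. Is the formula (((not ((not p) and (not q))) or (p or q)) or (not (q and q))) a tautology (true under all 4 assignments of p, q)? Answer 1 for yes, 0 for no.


Check all 4 assignments:
p=0, q=0: 1
p=0, q=1: 1
p=1, q=0: 1
p=1, q=1: 1
Satisfying count = 4/4.
Tautology iff count = 4: yes.

1


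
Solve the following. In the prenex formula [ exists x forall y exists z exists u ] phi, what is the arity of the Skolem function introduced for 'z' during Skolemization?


Quantifier prefix: exists x forall y exists z exists u
'z' is existentially quantified at position 3.
Universal variables preceding it: y
Skolem function arity = 1

1


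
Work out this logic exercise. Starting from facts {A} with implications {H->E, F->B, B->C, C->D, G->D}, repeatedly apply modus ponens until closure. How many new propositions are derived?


Initial facts: {A}
Apply modus ponens to closure:
  (no implication fires)
Final known: {A}
New propositions: {(none)}
Count = 0

0


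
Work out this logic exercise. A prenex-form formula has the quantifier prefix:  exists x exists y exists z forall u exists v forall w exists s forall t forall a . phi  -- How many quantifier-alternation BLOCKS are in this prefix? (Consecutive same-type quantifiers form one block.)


Quantifier-type sequence: E E E A E A E A A  (A=forall, E=exists)
Group into maximal same-type runs:
  Ex3 | Ax1 | Ex1 | Ax1 | Ex1 | Ax2
Number of blocks = 6

6


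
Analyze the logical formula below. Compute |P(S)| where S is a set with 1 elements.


The power set of a set with n elements has 2^n elements.
|P(S)| = 2^1 = 2

2


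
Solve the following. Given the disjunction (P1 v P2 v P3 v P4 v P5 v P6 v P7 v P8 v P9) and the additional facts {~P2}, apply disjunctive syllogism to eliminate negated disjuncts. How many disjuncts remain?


Original disjuncts (9): P1, P2, P3, P4, P5, P6, P7, P8, P9
Negated (eliminate): ~P2
Remaining disjuncts: P1, P3, P4, P5, P6, P7, P8, P9
Count = 9 - 1 = 8

8


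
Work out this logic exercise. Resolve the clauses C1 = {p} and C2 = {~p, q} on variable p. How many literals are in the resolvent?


Remove p from C1 and ~p from C2.
C1 remainder: {}
C2 remainder: {q}
Union (resolvent): {q}
Resolvent has 1 literal(s).

1


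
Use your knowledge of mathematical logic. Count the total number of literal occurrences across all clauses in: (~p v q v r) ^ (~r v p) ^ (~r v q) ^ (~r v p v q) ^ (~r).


Counting literals in each clause:
Clause 1: 3 literal(s)
Clause 2: 2 literal(s)
Clause 3: 2 literal(s)
Clause 4: 3 literal(s)
Clause 5: 1 literal(s)
Total = 11

11


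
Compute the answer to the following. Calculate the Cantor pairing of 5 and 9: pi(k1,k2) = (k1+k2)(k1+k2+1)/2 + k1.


k1 + k2 = 14
(k1+k2)(k1+k2+1)/2 = 14 * 15 / 2 = 105
pi = 105 + 5 = 110

110


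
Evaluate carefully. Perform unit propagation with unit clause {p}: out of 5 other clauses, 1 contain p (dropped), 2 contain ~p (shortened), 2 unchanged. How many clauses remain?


Satisfied (removed): 1
Shortened (remain): 2
Unchanged (remain): 2
Remaining = 2 + 2 = 4

4


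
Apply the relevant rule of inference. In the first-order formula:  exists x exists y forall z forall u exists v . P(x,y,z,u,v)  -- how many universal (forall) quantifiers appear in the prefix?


Quantifier prefix: exists x exists y forall z forall u exists v
Mark each quantifier type:
  E E U U E
Universal count = 2, Existential count = 3
Asked for universal (forall) quantifiers: 2

2


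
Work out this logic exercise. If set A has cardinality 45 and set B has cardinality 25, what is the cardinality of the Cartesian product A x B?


The Cartesian product A x B contains all ordered pairs (a, b).
|A x B| = |A| * |B| = 45 * 25 = 1125

1125


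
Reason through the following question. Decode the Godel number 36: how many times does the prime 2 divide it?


Factorize 36 by dividing by 2 repeatedly.
Division steps: 2 divides 36 exactly 2 time(s).
Exponent of 2 = 2

2


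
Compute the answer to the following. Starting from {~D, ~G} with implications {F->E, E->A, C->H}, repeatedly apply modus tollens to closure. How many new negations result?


Initial negated facts: {~D, ~G}
Apply modus tollens to closure:
  (no implication fires)
Final negated: {~D, ~G}
New negations: {(none)}
Count = 0

0


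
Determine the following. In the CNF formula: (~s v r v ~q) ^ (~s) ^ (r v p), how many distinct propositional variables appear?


Identify each variable that appears in the formula.
Variables found: p, q, r, s
Count = 4

4


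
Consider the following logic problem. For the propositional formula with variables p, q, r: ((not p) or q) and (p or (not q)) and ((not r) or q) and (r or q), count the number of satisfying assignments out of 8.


Evaluate all 8 assignments for p, q, r:
p=0, q=0, r=0: 0
p=0, q=0, r=1: 0
p=0, q=1, r=0: 0
p=0, q=1, r=1: 0
p=1, q=0, r=0: 0
p=1, q=0, r=1: 0
p=1, q=1, r=0: 1
p=1, q=1, r=1: 1
Satisfying count = 2

2


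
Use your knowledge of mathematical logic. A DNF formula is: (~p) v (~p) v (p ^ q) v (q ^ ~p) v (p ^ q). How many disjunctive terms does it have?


A DNF formula is a disjunction of terms (conjunctions).
Terms are separated by v.
Counting the disjuncts: 5 terms.

5


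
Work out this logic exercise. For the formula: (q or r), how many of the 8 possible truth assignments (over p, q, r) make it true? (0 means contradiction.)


Check all 8 assignments:
p=0, q=0, r=0: 0
p=0, q=0, r=1: 1
p=0, q=1, r=0: 1
p=0, q=1, r=1: 1
p=1, q=0, r=0: 0
p=1, q=0, r=1: 1
p=1, q=1, r=0: 1
p=1, q=1, r=1: 1
Count of True = 6

6


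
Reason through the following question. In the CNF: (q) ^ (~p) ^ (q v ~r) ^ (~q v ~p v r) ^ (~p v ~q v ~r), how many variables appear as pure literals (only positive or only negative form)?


Check each variable for pure literal status:
p: pure negative
q: mixed (not pure)
r: mixed (not pure)
Pure literal count = 1

1


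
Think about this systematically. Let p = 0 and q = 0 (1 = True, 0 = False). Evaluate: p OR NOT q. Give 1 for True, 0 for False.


p = 0, q = 0
Operation: p OR NOT q
Evaluate: 0 OR NOT 0 = 1

1


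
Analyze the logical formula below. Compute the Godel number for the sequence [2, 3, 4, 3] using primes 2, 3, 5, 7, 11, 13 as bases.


Encode each element as an exponent of the corresponding prime:
  2^2 = 4
  3^3 = 27
  5^4 = 625
  7^3 = 343
Product = 4 * 27 * 625 * 343 = 23152500

23152500


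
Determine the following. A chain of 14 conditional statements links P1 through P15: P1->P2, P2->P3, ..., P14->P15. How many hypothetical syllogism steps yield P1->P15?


With 14 implications in a chain connecting 15 propositions:
P1->P2, P2->P3, ..., P14->P15
Steps needed = (number of implications) - 1 = 14 - 1 = 13

13


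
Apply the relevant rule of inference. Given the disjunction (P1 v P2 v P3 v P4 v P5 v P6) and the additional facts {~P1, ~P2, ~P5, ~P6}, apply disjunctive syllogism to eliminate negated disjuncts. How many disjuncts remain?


Original disjuncts (6): P1, P2, P3, P4, P5, P6
Negated (eliminate): ~P1, ~P2, ~P5, ~P6
Remaining disjuncts: P3, P4
Count = 6 - 4 = 2

2


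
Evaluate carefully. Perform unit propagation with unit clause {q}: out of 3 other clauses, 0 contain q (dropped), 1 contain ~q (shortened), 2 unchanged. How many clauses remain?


Satisfied (removed): 0
Shortened (remain): 1
Unchanged (remain): 2
Remaining = 1 + 2 = 3

3


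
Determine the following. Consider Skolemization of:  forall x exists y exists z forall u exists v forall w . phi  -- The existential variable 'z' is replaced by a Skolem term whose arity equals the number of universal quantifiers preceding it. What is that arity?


Quantifier prefix: forall x exists y exists z forall u exists v forall w
'z' is existentially quantified at position 3.
Universal variables preceding it: x
Skolem function arity = 1

1


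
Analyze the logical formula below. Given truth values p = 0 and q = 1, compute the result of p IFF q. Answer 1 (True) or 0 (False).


p = 0, q = 1
Operation: p IFF q
Evaluate: 0 IFF 1 = 0

0


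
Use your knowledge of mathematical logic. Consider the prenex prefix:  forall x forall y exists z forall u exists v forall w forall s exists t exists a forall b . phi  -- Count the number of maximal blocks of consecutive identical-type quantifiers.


Quantifier-type sequence: A A E A E A A E E A  (A=forall, E=exists)
Group into maximal same-type runs:
  Ax2 | Ex1 | Ax1 | Ex1 | Ax2 | Ex2 | Ax1
Number of blocks = 7

7


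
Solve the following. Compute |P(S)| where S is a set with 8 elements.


The power set of a set with n elements has 2^n elements.
|P(S)| = 2^8 = 256

256


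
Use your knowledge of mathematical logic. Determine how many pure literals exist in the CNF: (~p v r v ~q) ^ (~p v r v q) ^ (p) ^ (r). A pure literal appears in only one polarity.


Check each variable for pure literal status:
p: mixed (not pure)
q: mixed (not pure)
r: pure positive
Pure literal count = 1

1


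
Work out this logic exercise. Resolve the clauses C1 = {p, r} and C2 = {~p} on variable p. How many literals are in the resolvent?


Remove p from C1 and ~p from C2.
C1 remainder: {r}
C2 remainder: {}
Union (resolvent): {r}
Resolvent has 1 literal(s).

1


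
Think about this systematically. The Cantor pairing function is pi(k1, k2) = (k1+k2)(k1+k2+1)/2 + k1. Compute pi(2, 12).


k1 + k2 = 14
(k1+k2)(k1+k2+1)/2 = 14 * 15 / 2 = 105
pi = 105 + 2 = 107

107


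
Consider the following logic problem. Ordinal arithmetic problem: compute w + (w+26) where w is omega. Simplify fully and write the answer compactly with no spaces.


Compute w + (w+26).
Ordinal + is associative but NOT commutative; for finite n>0, n + w = w but w + n stays w+n.
w + (w+26) = (w+w) + 26 = w*2+26.
Result = w*2+26

w*2+26


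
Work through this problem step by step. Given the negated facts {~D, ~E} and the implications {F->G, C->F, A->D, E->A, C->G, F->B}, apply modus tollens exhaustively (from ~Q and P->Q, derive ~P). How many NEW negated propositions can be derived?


Initial negated facts: {~D, ~E}
Apply modus tollens to closure:
  ~D and A->D  =>  ~A
Final negated: {~A, ~D, ~E}
New negations: {~A}
Count = 1

1


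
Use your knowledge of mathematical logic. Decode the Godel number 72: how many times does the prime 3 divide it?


Factorize 72 by dividing by 3 repeatedly.
Division steps: 3 divides 72 exactly 2 time(s).
Exponent of 3 = 2

2


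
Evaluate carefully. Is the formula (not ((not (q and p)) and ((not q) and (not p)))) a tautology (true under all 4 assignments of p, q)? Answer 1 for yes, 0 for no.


Check all 4 assignments:
p=0, q=0: 0
p=0, q=1: 1
p=1, q=0: 1
p=1, q=1: 1
Satisfying count = 3/4.
Tautology iff count = 4: no.

0


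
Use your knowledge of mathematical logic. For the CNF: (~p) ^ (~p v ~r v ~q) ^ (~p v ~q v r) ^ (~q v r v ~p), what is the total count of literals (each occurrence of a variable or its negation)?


Counting literals in each clause:
Clause 1: 1 literal(s)
Clause 2: 3 literal(s)
Clause 3: 3 literal(s)
Clause 4: 3 literal(s)
Total = 10

10


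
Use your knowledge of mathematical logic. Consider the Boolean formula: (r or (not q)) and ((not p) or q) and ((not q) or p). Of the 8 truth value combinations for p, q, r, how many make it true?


Evaluate all 8 assignments for p, q, r:
p=0, q=0, r=0: 1
p=0, q=0, r=1: 1
p=0, q=1, r=0: 0
p=0, q=1, r=1: 0
p=1, q=0, r=0: 0
p=1, q=0, r=1: 0
p=1, q=1, r=0: 0
p=1, q=1, r=1: 1
Satisfying count = 3

3


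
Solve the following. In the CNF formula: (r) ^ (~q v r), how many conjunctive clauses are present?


A CNF formula is a conjunction of clauses.
Clauses are separated by ^.
Counting the conjuncts: 2 clauses.

2


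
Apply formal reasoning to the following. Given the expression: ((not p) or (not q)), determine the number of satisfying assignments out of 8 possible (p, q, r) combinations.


Check all 8 assignments:
p=0, q=0, r=0: 1
p=0, q=0, r=1: 1
p=0, q=1, r=0: 1
p=0, q=1, r=1: 1
p=1, q=0, r=0: 1
p=1, q=0, r=1: 1
p=1, q=1, r=0: 0
p=1, q=1, r=1: 0
Count of True = 6

6


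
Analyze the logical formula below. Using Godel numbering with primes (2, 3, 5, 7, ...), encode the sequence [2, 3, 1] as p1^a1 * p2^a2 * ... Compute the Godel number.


Encode each element as an exponent of the corresponding prime:
  2^2 = 4
  3^3 = 27
  5^1 = 5
Product = 4 * 27 * 5 = 540

540


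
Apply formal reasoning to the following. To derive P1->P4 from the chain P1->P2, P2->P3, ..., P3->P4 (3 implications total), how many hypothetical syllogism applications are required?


With 3 implications in a chain connecting 4 propositions:
P1->P2, P2->P3, ..., P3->P4
Steps needed = (number of implications) - 1 = 3 - 1 = 2

2


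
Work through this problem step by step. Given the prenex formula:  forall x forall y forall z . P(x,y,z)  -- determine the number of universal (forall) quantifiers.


Quantifier prefix: forall x forall y forall z
Mark each quantifier type:
  U U U
Universal count = 3, Existential count = 0
Asked for universal (forall) quantifiers: 3

3


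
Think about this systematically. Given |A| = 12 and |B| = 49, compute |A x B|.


The Cartesian product A x B contains all ordered pairs (a, b).
|A x B| = |A| * |B| = 12 * 49 = 588

588


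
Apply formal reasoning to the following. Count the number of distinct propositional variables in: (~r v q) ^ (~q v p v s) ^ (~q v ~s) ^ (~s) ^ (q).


Identify each variable that appears in the formula.
Variables found: p, q, r, s
Count = 4

4


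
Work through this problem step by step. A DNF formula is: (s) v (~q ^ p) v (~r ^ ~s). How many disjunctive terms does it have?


A DNF formula is a disjunction of terms (conjunctions).
Terms are separated by v.
Counting the disjuncts: 3 terms.

3


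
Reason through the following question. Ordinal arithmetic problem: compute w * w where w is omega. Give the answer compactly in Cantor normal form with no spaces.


Compute w * w.
Ordinal * is associative and left-distributive over +, but NOT commutative; for finite n>1, n*w = w but w*n stays w*n.
w * w = w^2 by definition.
Result = w^2

w^2


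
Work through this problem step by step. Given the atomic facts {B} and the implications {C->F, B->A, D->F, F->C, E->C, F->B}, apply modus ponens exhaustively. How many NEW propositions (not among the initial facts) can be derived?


Initial facts: {B}
Apply modus ponens to closure:
  B and B->A  =>  A
Final known: {A, B}
New propositions: {A}
Count = 1

1


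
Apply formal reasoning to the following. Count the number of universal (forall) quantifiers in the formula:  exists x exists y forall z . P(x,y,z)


Quantifier prefix: exists x exists y forall z
Mark each quantifier type:
  E E U
Universal count = 1, Existential count = 2
Asked for universal (forall) quantifiers: 1

1


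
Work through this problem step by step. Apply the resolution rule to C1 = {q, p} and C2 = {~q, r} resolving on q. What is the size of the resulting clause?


Remove q from C1 and ~q from C2.
C1 remainder: {p}
C2 remainder: {r}
Union (resolvent): {p, r}
Resolvent has 2 literal(s).

2


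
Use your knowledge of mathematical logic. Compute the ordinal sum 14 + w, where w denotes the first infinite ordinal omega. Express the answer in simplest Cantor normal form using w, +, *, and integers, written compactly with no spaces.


Compute 14 + w.
Ordinal + is associative but NOT commutative; for finite n>0, n + w = w but w + n stays w+n.
Any finite left addend is absorbed by w on the right: 14 + w = w.
Result = w

w


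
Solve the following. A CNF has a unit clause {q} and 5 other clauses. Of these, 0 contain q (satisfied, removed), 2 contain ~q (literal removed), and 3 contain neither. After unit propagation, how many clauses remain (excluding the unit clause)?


Satisfied (removed): 0
Shortened (remain): 2
Unchanged (remain): 3
Remaining = 2 + 3 = 5

5


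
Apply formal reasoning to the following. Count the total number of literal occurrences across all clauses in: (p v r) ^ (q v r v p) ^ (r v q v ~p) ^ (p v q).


Counting literals in each clause:
Clause 1: 2 literal(s)
Clause 2: 3 literal(s)
Clause 3: 3 literal(s)
Clause 4: 2 literal(s)
Total = 10

10


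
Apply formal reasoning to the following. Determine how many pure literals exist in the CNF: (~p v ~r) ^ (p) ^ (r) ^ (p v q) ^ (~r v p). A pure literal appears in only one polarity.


Check each variable for pure literal status:
p: mixed (not pure)
q: pure positive
r: mixed (not pure)
Pure literal count = 1

1


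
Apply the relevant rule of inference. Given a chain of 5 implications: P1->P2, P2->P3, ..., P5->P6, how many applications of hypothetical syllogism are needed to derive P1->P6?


With 5 implications in a chain connecting 6 propositions:
P1->P2, P2->P3, ..., P5->P6
Steps needed = (number of implications) - 1 = 5 - 1 = 4

4


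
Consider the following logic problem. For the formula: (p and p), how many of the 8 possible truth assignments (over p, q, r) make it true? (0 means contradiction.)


Check all 8 assignments:
p=0, q=0, r=0: 0
p=0, q=0, r=1: 0
p=0, q=1, r=0: 0
p=0, q=1, r=1: 0
p=1, q=0, r=0: 1
p=1, q=0, r=1: 1
p=1, q=1, r=0: 1
p=1, q=1, r=1: 1
Count of True = 4

4


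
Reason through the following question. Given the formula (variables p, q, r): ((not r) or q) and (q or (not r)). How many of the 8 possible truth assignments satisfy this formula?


Evaluate all 8 assignments for p, q, r:
p=0, q=0, r=0: 1
p=0, q=0, r=1: 0
p=0, q=1, r=0: 1
p=0, q=1, r=1: 1
p=1, q=0, r=0: 1
p=1, q=0, r=1: 0
p=1, q=1, r=0: 1
p=1, q=1, r=1: 1
Satisfying count = 6

6


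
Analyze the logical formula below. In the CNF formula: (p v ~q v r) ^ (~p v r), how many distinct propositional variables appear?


Identify each variable that appears in the formula.
Variables found: p, q, r
Count = 3

3


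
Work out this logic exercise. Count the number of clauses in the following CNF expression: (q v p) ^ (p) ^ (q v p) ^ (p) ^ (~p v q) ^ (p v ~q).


A CNF formula is a conjunction of clauses.
Clauses are separated by ^.
Counting the conjuncts: 6 clauses.

6


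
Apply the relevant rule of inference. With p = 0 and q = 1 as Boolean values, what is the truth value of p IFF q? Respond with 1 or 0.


p = 0, q = 1
Operation: p IFF q
Evaluate: 0 IFF 1 = 0

0


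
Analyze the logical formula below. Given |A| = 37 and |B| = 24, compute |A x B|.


The Cartesian product A x B contains all ordered pairs (a, b).
|A x B| = |A| * |B| = 37 * 24 = 888

888


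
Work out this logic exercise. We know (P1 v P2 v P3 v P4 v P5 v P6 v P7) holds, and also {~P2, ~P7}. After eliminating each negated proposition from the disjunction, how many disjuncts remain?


Original disjuncts (7): P1, P2, P3, P4, P5, P6, P7
Negated (eliminate): ~P2, ~P7
Remaining disjuncts: P1, P3, P4, P5, P6
Count = 7 - 2 = 5

5


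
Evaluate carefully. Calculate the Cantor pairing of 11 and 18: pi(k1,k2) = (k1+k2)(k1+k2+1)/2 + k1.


k1 + k2 = 29
(k1+k2)(k1+k2+1)/2 = 29 * 30 / 2 = 435
pi = 435 + 11 = 446

446


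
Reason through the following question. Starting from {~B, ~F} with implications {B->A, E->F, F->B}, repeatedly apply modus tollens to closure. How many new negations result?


Initial negated facts: {~B, ~F}
Apply modus tollens to closure:
  ~F and E->F  =>  ~E
Final negated: {~B, ~E, ~F}
New negations: {~E}
Count = 1

1


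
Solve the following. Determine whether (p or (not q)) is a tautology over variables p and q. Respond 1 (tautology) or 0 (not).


Check all 4 assignments:
p=0, q=0: 1
p=0, q=1: 0
p=1, q=0: 1
p=1, q=1: 1
Satisfying count = 3/4.
Tautology iff count = 4: no.

0


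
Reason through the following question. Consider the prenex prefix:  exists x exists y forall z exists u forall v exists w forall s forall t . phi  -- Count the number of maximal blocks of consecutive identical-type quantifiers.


Quantifier-type sequence: E E A E A E A A  (A=forall, E=exists)
Group into maximal same-type runs:
  Ex2 | Ax1 | Ex1 | Ax1 | Ex1 | Ax2
Number of blocks = 6

6


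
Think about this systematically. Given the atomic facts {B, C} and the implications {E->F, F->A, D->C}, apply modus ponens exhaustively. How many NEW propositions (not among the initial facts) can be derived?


Initial facts: {B, C}
Apply modus ponens to closure:
  (no implication fires)
Final known: {B, C}
New propositions: {(none)}
Count = 0

0


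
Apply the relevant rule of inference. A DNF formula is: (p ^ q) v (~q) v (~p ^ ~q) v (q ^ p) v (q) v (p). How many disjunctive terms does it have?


A DNF formula is a disjunction of terms (conjunctions).
Terms are separated by v.
Counting the disjuncts: 6 terms.

6


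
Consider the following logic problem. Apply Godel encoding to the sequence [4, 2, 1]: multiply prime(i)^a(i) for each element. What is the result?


Encode each element as an exponent of the corresponding prime:
  2^4 = 16
  3^2 = 9
  5^1 = 5
Product = 16 * 9 * 5 = 720

720


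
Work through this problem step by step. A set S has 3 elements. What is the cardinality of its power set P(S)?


The power set of a set with n elements has 2^n elements.
|P(S)| = 2^3 = 8

8


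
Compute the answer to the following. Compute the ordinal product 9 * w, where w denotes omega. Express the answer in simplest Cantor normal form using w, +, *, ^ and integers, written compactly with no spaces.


Compute 9 * w.
Ordinal * is associative and left-distributive over +, but NOT commutative; for finite n>1, n*w = w but w*n stays w*n.
For finite n>0, n * w = sup{n*k : k<w} = w. So 9 * w = w.
Result = w

w


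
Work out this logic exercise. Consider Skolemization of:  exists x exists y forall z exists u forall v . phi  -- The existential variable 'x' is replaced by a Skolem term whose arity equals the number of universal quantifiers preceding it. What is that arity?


Quantifier prefix: exists x exists y forall z exists u forall v
'x' is existentially quantified at position 1.
No universal quantifiers precede it.
Skolem function arity = 0 (a Skolem constant)

0


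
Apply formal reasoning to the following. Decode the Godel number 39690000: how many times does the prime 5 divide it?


Factorize 39690000 by dividing by 5 repeatedly.
Division steps: 5 divides 39690000 exactly 4 time(s).
Exponent of 5 = 4

4


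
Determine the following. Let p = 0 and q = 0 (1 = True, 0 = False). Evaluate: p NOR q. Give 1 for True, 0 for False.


p = 0, q = 0
Operation: p NOR q
Evaluate: 0 NOR 0 = 1

1


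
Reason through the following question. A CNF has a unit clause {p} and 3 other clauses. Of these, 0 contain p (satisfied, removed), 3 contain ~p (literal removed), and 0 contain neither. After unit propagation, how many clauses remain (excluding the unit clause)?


Satisfied (removed): 0
Shortened (remain): 3
Unchanged (remain): 0
Remaining = 3 + 0 = 3

3


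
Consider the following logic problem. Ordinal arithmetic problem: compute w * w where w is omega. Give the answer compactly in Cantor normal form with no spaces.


Compute w * w.
Ordinal * is associative and left-distributive over +, but NOT commutative; for finite n>1, n*w = w but w*n stays w*n.
w * w = w^2 by definition.
Result = w^2

w^2


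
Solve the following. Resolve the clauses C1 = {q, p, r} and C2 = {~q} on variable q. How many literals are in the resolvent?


Remove q from C1 and ~q from C2.
C1 remainder: {p, r}
C2 remainder: {}
Union (resolvent): {p, r}
Resolvent has 2 literal(s).

2
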